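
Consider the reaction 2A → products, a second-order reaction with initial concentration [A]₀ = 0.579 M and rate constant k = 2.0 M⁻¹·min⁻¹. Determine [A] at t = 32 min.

0.01521 M

Step 1: For a second-order reaction: 1/[A] = 1/[A]₀ + kt
Step 2: 1/[A] = 1/0.579 + 2.0 × 32
Step 3: 1/[A] = 1.727 + 64 = 65.73
Step 4: [A] = 1/65.73 = 0.01521 M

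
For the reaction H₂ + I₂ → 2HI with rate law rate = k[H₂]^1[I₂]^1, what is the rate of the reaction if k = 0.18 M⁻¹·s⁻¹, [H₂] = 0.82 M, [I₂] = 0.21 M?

0.031 M/s

Step 1: The rate law is rate = k[H₂]^1[I₂]^1
Step 2: Substitute: rate = 0.18 × (0.82)^1 × (0.21)^1
Step 3: rate = 0.18 × 0.82 × 0.21 = 0.030996 M/s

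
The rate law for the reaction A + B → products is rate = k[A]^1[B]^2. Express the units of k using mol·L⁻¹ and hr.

(mol·L⁻¹)⁻²·hr⁻¹

Step 1: Overall order = 1 + 2 = 3.
Step 2: rate has units mol·L⁻¹·hr⁻¹; [A]^1[B]^2 has units (mol·L⁻¹)^3.
Step 3: k = rate/([A]^1[B]^2), so units of k = (mol·L⁻¹)^(1-3)·hr⁻¹ = (mol·L⁻¹)⁻²·hr⁻¹.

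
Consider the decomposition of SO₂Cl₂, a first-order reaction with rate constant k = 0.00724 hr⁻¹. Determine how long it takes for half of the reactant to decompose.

95.74 hr

Step 1: For a first-order reaction, t₁/₂ = ln(2)/k
Step 2: t₁/₂ = ln(2)/0.00724
Step 3: t₁/₂ = 0.6931/0.00724 = 95.74 hr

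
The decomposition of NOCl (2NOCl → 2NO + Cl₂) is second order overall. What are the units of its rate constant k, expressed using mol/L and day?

(mol/L)⁻¹·day⁻¹

Step 1: For overall order n, rate = k × (concentration)^n.
Step 2: Rate has units mol/L·day⁻¹; concentration term has units (mol/L)^2.
Step 3: k = rate / (concentration)^n, so units of k = (mol/L)^(1-2)·day⁻¹ = (mol/L)⁻¹·day⁻¹.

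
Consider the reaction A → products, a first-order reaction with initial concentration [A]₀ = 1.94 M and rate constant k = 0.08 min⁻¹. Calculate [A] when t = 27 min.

0.2237 M

Step 1: For a first-order reaction: [A] = [A]₀ × e^(-kt)
Step 2: [A] = 1.94 × e^(-0.08 × 27)
Step 3: [A] = 1.94 × e^(-2.16)
Step 4: [A] = 1.94 × 0.115325 = 0.2237 M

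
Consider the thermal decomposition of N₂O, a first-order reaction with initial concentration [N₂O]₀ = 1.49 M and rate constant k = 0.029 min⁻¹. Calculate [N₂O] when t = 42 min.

0.4408 M

Step 1: For a first-order reaction: [N₂O] = [N₂O]₀ × e^(-kt)
Step 2: [N₂O] = 1.49 × e^(-0.029 × 42)
Step 3: [N₂O] = 1.49 × e^(-1.218)
Step 4: [N₂O] = 1.49 × 0.295821 = 0.4408 M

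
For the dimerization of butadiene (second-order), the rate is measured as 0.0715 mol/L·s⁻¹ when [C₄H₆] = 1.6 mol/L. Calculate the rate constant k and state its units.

0.02793 (mol/L)⁻¹·s⁻¹

Step 1: rate = k[C₄H₆]^2, so k = rate / [C₄H₆]^2.
Step 2: k = 0.0715 / (1.6)^2 = 0.0715 / 2.56.
Step 3: k = 0.02793 (mol/L)⁻¹·s⁻¹.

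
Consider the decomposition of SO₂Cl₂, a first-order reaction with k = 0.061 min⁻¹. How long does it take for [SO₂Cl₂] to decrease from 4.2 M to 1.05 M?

22.73 min

Step 1: For first-order: t = ln([SO₂Cl₂]₀/[SO₂Cl₂])/k
Step 2: t = ln(4.2/1.05)/0.061
Step 3: t = ln(4)/0.061
Step 4: t = 1.386/0.061 = 22.73 min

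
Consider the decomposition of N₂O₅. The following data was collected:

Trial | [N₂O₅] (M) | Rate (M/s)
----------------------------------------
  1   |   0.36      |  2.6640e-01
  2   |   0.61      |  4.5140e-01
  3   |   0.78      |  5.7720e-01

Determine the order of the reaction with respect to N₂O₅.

first order (1)

Step 1: Compare trials to find order n where rate₂/rate₁ = ([N₂O₅]₂/[N₂O₅]₁)^n
Step 2: rate₂/rate₁ = 4.5140e-01/2.6640e-01 = 1.694
Step 3: [N₂O₅]₂/[N₂O₅]₁ = 0.61/0.36 = 1.694
Step 4: n = ln(1.694)/ln(1.694) = 1.00 ≈ 1
Step 5: The reaction is first order in N₂O₅.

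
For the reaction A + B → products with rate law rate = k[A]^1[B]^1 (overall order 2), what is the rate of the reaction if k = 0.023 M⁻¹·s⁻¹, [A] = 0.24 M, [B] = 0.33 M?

0.001822 M/s

Step 1: The rate law is rate = k[A]^1[B]^1, overall order = 1+1 = 2
Step 2: Substitute values: rate = 0.023 × (0.24)^1 × (0.33)^1
Step 3: rate = 0.023 × 0.24 × 0.33 = 0.0018216 M/s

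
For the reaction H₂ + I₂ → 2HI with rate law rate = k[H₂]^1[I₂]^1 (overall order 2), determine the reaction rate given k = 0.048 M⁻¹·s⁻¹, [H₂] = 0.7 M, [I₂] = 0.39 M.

0.0131 M/s

Step 1: The rate law is rate = k[H₂]^1[I₂]^1, overall order = 1+1 = 2
Step 2: Substitute values: rate = 0.048 × (0.7)^1 × (0.39)^1
Step 3: rate = 0.048 × 0.7 × 0.39 = 0.013104 M/s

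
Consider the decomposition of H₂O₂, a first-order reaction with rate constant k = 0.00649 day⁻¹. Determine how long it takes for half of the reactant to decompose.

106.8 day

Step 1: For a first-order reaction, t₁/₂ = ln(2)/k
Step 2: t₁/₂ = ln(2)/0.00649
Step 3: t₁/₂ = 0.6931/0.00649 = 106.8 day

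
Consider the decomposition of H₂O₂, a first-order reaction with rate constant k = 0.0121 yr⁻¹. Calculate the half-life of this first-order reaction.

57.28 yr

Step 1: For a first-order reaction, t₁/₂ = ln(2)/k
Step 2: t₁/₂ = ln(2)/0.0121
Step 3: t₁/₂ = 0.6931/0.0121 = 57.28 yr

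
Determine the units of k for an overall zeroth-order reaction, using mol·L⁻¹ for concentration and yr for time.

mol·L⁻¹·yr⁻¹

Step 1: For overall order n, rate = k × (concentration)^n.
Step 2: Rate has units mol·L⁻¹·yr⁻¹; concentration term has units (mol·L⁻¹)^0.
Step 3: k = rate / (concentration)^n, so units of k = (mol·L⁻¹)^(1-0)·yr⁻¹ = mol·L⁻¹·yr⁻¹.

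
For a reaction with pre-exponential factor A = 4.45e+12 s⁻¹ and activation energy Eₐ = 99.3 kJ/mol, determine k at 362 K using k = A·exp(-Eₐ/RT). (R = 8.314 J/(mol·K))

2.09e-02 s⁻¹

Step 1: Use the Arrhenius equation: k = A × exp(-Eₐ/RT)
Step 2: Convert Eₐ to J/mol: 99.3 kJ/mol = 99300 J/mol
Step 3: Calculate the exponent: -Eₐ/(RT) = -99300/(8.314 × 362) = -32.99367
Step 4: k = 4.45e+12 × exp(-32.99367)
Step 5: k = 4.45e+12 × 4.68847e-15 = 2.0864e-02 s⁻¹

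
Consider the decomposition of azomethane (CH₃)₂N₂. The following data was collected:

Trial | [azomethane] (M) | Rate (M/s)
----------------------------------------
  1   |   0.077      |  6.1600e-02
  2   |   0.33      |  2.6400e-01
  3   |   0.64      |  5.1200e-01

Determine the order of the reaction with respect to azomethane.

first order (1)

Step 1: Compare trials to find order n where rate₂/rate₁ = ([azomethane]₂/[azomethane]₁)^n
Step 2: rate₂/rate₁ = 2.6400e-01/6.1600e-02 = 4.286
Step 3: [azomethane]₂/[azomethane]₁ = 0.33/0.077 = 4.286
Step 4: n = ln(4.286)/ln(4.286) = 1.00 ≈ 1
Step 5: The reaction is first order in azomethane.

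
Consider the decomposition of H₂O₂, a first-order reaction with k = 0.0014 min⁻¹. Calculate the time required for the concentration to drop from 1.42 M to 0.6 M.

615.3 min

Step 1: For first-order: t = ln([H₂O₂]₀/[H₂O₂])/k
Step 2: t = ln(1.42/0.6)/0.0014
Step 3: t = ln(2.367)/0.0014
Step 4: t = 0.8615/0.0014 = 615.3 min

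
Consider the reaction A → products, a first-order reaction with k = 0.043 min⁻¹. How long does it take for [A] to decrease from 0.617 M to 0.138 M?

34.83 min

Step 1: For first-order: t = ln([A]₀/[A])/k
Step 2: t = ln(0.617/0.138)/0.043
Step 3: t = ln(4.471)/0.043
Step 4: t = 1.498/0.043 = 34.83 min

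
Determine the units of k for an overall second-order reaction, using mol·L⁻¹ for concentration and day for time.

(mol·L⁻¹)⁻¹·day⁻¹

Step 1: For overall order n, rate = k × (concentration)^n.
Step 2: Rate has units mol·L⁻¹·day⁻¹; concentration term has units (mol·L⁻¹)^2.
Step 3: k = rate / (concentration)^n, so units of k = (mol·L⁻¹)^(1-2)·day⁻¹ = (mol·L⁻¹)⁻¹·day⁻¹.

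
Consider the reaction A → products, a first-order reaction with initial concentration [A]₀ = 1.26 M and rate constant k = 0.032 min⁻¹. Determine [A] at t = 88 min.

0.0754 M

Step 1: For a first-order reaction: [A] = [A]₀ × e^(-kt)
Step 2: [A] = 1.26 × e^(-0.032 × 88)
Step 3: [A] = 1.26 × e^(-2.816)
Step 4: [A] = 1.26 × 0.0598448 = 0.0754 M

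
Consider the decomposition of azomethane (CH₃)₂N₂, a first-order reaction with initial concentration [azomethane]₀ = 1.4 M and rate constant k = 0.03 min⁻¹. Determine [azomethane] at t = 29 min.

0.5865 M

Step 1: For a first-order reaction: [azomethane] = [azomethane]₀ × e^(-kt)
Step 2: [azomethane] = 1.4 × e^(-0.03 × 29)
Step 3: [azomethane] = 1.4 × e^(-0.87)
Step 4: [azomethane] = 1.4 × 0.418952 = 0.5865 M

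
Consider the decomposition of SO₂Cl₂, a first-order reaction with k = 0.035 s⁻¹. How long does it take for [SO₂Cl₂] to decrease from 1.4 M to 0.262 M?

47.88 s

Step 1: For first-order: t = ln([SO₂Cl₂]₀/[SO₂Cl₂])/k
Step 2: t = ln(1.4/0.262)/0.035
Step 3: t = ln(5.344)/0.035
Step 4: t = 1.676/0.035 = 47.88 s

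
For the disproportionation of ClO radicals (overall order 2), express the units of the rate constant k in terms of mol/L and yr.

(mol/L)⁻¹·yr⁻¹

Step 1: For overall order n, rate = k × (concentration)^n.
Step 2: Rate has units mol/L·yr⁻¹; concentration term has units (mol/L)^2.
Step 3: k = rate / (concentration)^n, so units of k = (mol/L)^(1-2)·yr⁻¹ = (mol/L)⁻¹·yr⁻¹.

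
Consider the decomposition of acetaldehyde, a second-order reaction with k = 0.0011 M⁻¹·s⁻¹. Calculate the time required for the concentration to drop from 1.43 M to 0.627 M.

814.2 s

Step 1: For second-order: t = (1/[CH₃CHO] - 1/[CH₃CHO]₀)/k
Step 2: t = (1/0.627 - 1/1.43)/0.0011
Step 3: t = (1.595 - 0.6993)/0.0011
Step 4: t = 0.8956/0.0011 = 814.2 s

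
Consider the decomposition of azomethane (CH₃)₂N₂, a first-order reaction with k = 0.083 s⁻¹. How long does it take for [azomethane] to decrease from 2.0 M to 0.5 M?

16.7 s

Step 1: For first-order: t = ln([azomethane]₀/[azomethane])/k
Step 2: t = ln(2.0/0.5)/0.083
Step 3: t = ln(4)/0.083
Step 4: t = 1.386/0.083 = 16.7 s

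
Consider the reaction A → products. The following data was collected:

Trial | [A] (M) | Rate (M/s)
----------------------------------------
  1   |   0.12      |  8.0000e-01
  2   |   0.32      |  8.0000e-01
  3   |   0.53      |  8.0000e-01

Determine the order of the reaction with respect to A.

zeroth order (0)

Step 1: Compare trials - when concentration changes, rate stays constant.
Step 2: rate₂/rate₁ = 8.0000e-01/8.0000e-01 = 1
Step 3: [A]₂/[A]₁ = 0.32/0.12 = 2.667
Step 4: Since rate ratio ≈ (conc ratio)^0, the reaction is zeroth order.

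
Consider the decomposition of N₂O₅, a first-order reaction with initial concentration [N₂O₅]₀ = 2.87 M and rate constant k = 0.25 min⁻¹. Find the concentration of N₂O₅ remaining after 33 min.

0.0007498 M

Step 1: For a first-order reaction: [N₂O₅] = [N₂O₅]₀ × e^(-kt)
Step 2: [N₂O₅] = 2.87 × e^(-0.25 × 33)
Step 3: [N₂O₅] = 2.87 × e^(-8.25)
Step 4: [N₂O₅] = 2.87 × 0.000261259 = 0.0007498 M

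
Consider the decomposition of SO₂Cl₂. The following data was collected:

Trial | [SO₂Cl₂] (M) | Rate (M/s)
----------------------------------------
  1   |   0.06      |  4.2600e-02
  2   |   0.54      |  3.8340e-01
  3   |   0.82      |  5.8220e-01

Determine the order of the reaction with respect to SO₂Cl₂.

first order (1)

Step 1: Compare trials to find order n where rate₂/rate₁ = ([SO₂Cl₂]₂/[SO₂Cl₂]₁)^n
Step 2: rate₂/rate₁ = 3.8340e-01/4.2600e-02 = 9
Step 3: [SO₂Cl₂]₂/[SO₂Cl₂]₁ = 0.54/0.06 = 9
Step 4: n = ln(9)/ln(9) = 1.00 ≈ 1
Step 5: The reaction is first order in SO₂Cl₂.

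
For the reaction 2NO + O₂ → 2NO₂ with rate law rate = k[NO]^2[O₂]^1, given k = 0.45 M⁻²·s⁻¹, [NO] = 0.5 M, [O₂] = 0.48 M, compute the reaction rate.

0.054 M/s

Step 1: The rate law is rate = k[NO]^2[O₂]^1
Step 2: Substitute: rate = 0.45 × (0.5)^2 × (0.48)^1
Step 3: rate = 0.45 × 0.25 × 0.48 = 0.054 M/s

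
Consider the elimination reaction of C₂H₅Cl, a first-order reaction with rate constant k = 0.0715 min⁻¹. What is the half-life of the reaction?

9.694 min

Step 1: For a first-order reaction, t₁/₂ = ln(2)/k
Step 2: t₁/₂ = ln(2)/0.0715
Step 3: t₁/₂ = 0.6931/0.0715 = 9.694 min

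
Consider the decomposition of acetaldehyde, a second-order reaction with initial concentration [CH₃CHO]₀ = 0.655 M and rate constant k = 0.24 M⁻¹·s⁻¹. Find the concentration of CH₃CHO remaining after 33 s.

0.1059 M

Step 1: For a second-order reaction: 1/[CH₃CHO] = 1/[CH₃CHO]₀ + kt
Step 2: 1/[CH₃CHO] = 1/0.655 + 0.24 × 33
Step 3: 1/[CH₃CHO] = 1.527 + 7.92 = 9.447
Step 4: [CH₃CHO] = 1/9.447 = 0.1059 M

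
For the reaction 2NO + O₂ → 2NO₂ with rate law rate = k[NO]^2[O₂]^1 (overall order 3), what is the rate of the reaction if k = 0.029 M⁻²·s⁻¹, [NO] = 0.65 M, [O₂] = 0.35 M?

0.004288 M/s

Step 1: The rate law is rate = k[NO]^2[O₂]^1, overall order = 2+1 = 3
Step 2: Substitute values: rate = 0.029 × (0.65)^2 × (0.35)^1
Step 3: rate = 0.029 × 0.4225 × 0.35 = 0.00428838 M/s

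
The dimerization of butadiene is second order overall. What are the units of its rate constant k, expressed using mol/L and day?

(mol/L)⁻¹·day⁻¹

Step 1: For overall order n, rate = k × (concentration)^n.
Step 2: Rate has units mol/L·day⁻¹; concentration term has units (mol/L)^2.
Step 3: k = rate / (concentration)^n, so units of k = (mol/L)^(1-2)·day⁻¹ = (mol/L)⁻¹·day⁻¹.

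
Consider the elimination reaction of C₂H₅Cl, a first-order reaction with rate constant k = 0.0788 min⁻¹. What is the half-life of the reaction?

8.796 min

Step 1: For a first-order reaction, t₁/₂ = ln(2)/k
Step 2: t₁/₂ = ln(2)/0.0788
Step 3: t₁/₂ = 0.6931/0.0788 = 8.796 min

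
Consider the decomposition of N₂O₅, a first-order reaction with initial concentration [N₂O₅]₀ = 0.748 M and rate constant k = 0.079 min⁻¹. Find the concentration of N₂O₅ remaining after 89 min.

0.0006613 M

Step 1: For a first-order reaction: [N₂O₅] = [N₂O₅]₀ × e^(-kt)
Step 2: [N₂O₅] = 0.748 × e^(-0.079 × 89)
Step 3: [N₂O₅] = 0.748 × e^(-7.031)
Step 4: [N₂O₅] = 0.748 × 0.000884047 = 0.0006613 M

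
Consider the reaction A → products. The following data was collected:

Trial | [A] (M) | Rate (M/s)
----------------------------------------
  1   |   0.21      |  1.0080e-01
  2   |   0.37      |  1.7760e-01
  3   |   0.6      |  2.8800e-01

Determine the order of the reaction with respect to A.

first order (1)

Step 1: Compare trials to find order n where rate₂/rate₁ = ([A]₂/[A]₁)^n
Step 2: rate₂/rate₁ = 1.7760e-01/1.0080e-01 = 1.762
Step 3: [A]₂/[A]₁ = 0.37/0.21 = 1.762
Step 4: n = ln(1.762)/ln(1.762) = 1.00 ≈ 1
Step 5: The reaction is first order in A.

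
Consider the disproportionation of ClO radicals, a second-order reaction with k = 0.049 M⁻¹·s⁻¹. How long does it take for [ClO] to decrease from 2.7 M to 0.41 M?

42.22 s

Step 1: For second-order: t = (1/[ClO] - 1/[ClO]₀)/k
Step 2: t = (1/0.41 - 1/2.7)/0.049
Step 3: t = (2.439 - 0.3704)/0.049
Step 4: t = 2.069/0.049 = 42.22 s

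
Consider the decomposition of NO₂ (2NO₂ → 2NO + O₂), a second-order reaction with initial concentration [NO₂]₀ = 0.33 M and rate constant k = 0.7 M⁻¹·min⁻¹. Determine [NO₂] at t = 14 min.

0.07794 M

Step 1: For a second-order reaction: 1/[NO₂] = 1/[NO₂]₀ + kt
Step 2: 1/[NO₂] = 1/0.33 + 0.7 × 14
Step 3: 1/[NO₂] = 3.03 + 9.8 = 12.83
Step 4: [NO₂] = 1/12.83 = 0.07794 M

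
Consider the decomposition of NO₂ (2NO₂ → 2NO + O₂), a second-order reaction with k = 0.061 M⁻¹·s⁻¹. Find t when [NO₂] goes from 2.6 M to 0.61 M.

20.57 s

Step 1: For second-order: t = (1/[NO₂] - 1/[NO₂]₀)/k
Step 2: t = (1/0.61 - 1/2.6)/0.061
Step 3: t = (1.639 - 0.3846)/0.061
Step 4: t = 1.255/0.061 = 20.57 s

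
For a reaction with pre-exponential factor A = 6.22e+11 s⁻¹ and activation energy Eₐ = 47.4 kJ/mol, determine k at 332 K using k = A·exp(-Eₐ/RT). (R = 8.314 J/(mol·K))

2.17e+04 s⁻¹

Step 1: Use the Arrhenius equation: k = A × exp(-Eₐ/RT)
Step 2: Convert Eₐ to J/mol: 47.4 kJ/mol = 47400 J/mol
Step 3: Calculate the exponent: -Eₐ/(RT) = -47400/(8.314 × 332) = -17.17237
Step 4: k = 6.22e+11 × exp(-17.17237)
Step 5: k = 6.22e+11 × 3.48445e-08 = 2.1673e+04 s⁻¹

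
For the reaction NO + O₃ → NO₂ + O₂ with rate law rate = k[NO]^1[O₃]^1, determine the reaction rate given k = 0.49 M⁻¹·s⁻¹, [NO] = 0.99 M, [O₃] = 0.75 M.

0.3638 M/s

Step 1: The rate law is rate = k[NO]^1[O₃]^1
Step 2: Substitute: rate = 0.49 × (0.99)^1 × (0.75)^1
Step 3: rate = 0.49 × 0.99 × 0.75 = 0.363825 M/s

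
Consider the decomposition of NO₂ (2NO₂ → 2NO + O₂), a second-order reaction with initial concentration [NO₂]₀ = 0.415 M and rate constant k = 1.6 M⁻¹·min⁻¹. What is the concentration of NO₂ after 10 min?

0.05432 M

Step 1: For a second-order reaction: 1/[NO₂] = 1/[NO₂]₀ + kt
Step 2: 1/[NO₂] = 1/0.415 + 1.6 × 10
Step 3: 1/[NO₂] = 2.41 + 16 = 18.41
Step 4: [NO₂] = 1/18.41 = 0.05432 M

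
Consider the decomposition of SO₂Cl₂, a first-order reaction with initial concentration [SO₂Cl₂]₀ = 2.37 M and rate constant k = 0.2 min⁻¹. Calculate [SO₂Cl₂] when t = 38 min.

0.001186 M

Step 1: For a first-order reaction: [SO₂Cl₂] = [SO₂Cl₂]₀ × e^(-kt)
Step 2: [SO₂Cl₂] = 2.37 × e^(-0.2 × 38)
Step 3: [SO₂Cl₂] = 2.37 × e^(-7.6)
Step 4: [SO₂Cl₂] = 2.37 × 0.000500451 = 0.001186 M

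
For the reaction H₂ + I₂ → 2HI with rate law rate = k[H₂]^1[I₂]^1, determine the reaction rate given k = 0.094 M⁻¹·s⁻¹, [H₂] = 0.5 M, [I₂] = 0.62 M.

0.02914 M/s

Step 1: The rate law is rate = k[H₂]^1[I₂]^1
Step 2: Substitute: rate = 0.094 × (0.5)^1 × (0.62)^1
Step 3: rate = 0.094 × 0.5 × 0.62 = 0.02914 M/s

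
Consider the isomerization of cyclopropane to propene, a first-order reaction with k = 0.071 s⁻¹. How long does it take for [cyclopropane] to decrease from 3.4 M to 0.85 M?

19.53 s

Step 1: For first-order: t = ln([cyclopropane]₀/[cyclopropane])/k
Step 2: t = ln(3.4/0.85)/0.071
Step 3: t = ln(4)/0.071
Step 4: t = 1.386/0.071 = 19.53 s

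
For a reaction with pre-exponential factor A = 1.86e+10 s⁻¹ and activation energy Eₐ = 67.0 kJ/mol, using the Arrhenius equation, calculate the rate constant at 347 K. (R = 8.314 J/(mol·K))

1.53e+00 s⁻¹

Step 1: Use the Arrhenius equation: k = A × exp(-Eₐ/RT)
Step 2: Convert Eₐ to J/mol: 67.0 kJ/mol = 67000 J/mol
Step 3: Calculate the exponent: -Eₐ/(RT) = -67000/(8.314 × 347) = -23.22391
Step 4: k = 1.86e+10 × exp(-23.22391)
Step 5: k = 1.86e+10 × 8.20321e-11 = 1.5258e+00 s⁻¹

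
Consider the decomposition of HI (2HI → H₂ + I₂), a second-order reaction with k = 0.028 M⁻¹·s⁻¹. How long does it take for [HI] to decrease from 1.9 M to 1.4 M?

6.713 s

Step 1: For second-order: t = (1/[HI] - 1/[HI]₀)/k
Step 2: t = (1/1.4 - 1/1.9)/0.028
Step 3: t = (0.7143 - 0.5263)/0.028
Step 4: t = 0.188/0.028 = 6.713 s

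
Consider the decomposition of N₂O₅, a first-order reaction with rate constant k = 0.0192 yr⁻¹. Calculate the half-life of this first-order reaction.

36.1 yr

Step 1: For a first-order reaction, t₁/₂ = ln(2)/k
Step 2: t₁/₂ = ln(2)/0.0192
Step 3: t₁/₂ = 0.6931/0.0192 = 36.1 yr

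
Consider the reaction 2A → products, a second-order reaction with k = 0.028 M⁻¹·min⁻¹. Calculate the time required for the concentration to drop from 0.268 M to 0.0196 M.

1689 min

Step 1: For second-order: t = (1/[A] - 1/[A]₀)/k
Step 2: t = (1/0.0196 - 1/0.268)/0.028
Step 3: t = (51.02 - 3.731)/0.028
Step 4: t = 47.29/0.028 = 1689 min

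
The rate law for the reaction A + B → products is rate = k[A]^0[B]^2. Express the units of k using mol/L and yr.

(mol/L)⁻¹·yr⁻¹

Step 1: Overall order = 0 + 2 = 2.
Step 2: rate has units mol/L·yr⁻¹; [A]^0[B]^2 has units (mol/L)^2.
Step 3: k = rate/([A]^0[B]^2), so units of k = (mol/L)^(1-2)·yr⁻¹ = (mol/L)⁻¹·yr⁻¹.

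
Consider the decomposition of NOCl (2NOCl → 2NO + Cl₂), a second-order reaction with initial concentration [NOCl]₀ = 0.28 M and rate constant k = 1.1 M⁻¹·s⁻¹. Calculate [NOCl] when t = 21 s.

0.03749 M

Step 1: For a second-order reaction: 1/[NOCl] = 1/[NOCl]₀ + kt
Step 2: 1/[NOCl] = 1/0.28 + 1.1 × 21
Step 3: 1/[NOCl] = 3.571 + 23.1 = 26.67
Step 4: [NOCl] = 1/26.67 = 0.03749 M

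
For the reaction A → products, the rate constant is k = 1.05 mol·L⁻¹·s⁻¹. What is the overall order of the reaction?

zeroth order (0)

Step 1: The units of k for an nth-order reaction are (concentration)^(1-n)·(time)⁻¹.
Step 2: Here k has units mol·L⁻¹·s⁻¹, so the concentration exponent is 1.
Step 3: 1 - n = 1 ⇒ n = 0. The reaction is zeroth order.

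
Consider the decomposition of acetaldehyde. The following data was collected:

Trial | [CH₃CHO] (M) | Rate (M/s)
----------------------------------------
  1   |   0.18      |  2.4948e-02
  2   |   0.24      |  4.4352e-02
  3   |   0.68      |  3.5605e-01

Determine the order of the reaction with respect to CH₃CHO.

second order (2)

Step 1: Compare trials to find order n where rate₂/rate₁ = ([CH₃CHO]₂/[CH₃CHO]₁)^n
Step 2: rate₂/rate₁ = 4.4352e-02/2.4948e-02 = 1.778
Step 3: [CH₃CHO]₂/[CH₃CHO]₁ = 0.24/0.18 = 1.333
Step 4: n = ln(1.778)/ln(1.333) = 2.00 ≈ 2
Step 5: The reaction is second order in CH₃CHO.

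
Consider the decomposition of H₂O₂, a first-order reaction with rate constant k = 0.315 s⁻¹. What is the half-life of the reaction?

2.2 s

Step 1: For a first-order reaction, t₁/₂ = ln(2)/k
Step 2: t₁/₂ = ln(2)/0.315
Step 3: t₁/₂ = 0.6931/0.315 = 2.2 s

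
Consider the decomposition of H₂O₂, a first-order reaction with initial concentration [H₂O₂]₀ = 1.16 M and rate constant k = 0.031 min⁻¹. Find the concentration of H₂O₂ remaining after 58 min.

0.1921 M

Step 1: For a first-order reaction: [H₂O₂] = [H₂O₂]₀ × e^(-kt)
Step 2: [H₂O₂] = 1.16 × e^(-0.031 × 58)
Step 3: [H₂O₂] = 1.16 × e^(-1.798)
Step 4: [H₂O₂] = 1.16 × 0.16563 = 0.1921 M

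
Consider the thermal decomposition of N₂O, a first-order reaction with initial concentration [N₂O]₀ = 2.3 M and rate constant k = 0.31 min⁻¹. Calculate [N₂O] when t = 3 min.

0.9075 M

Step 1: For a first-order reaction: [N₂O] = [N₂O]₀ × e^(-kt)
Step 2: [N₂O] = 2.3 × e^(-0.31 × 3)
Step 3: [N₂O] = 2.3 × e^(-0.93)
Step 4: [N₂O] = 2.3 × 0.394554 = 0.9075 M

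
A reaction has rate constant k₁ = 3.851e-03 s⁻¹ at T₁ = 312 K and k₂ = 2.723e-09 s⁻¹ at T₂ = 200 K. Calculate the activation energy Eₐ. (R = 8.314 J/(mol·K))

65.6 kJ/mol

Step 1: Use the two-temperature Arrhenius form: ln(k₂/k₁) = -Eₐ/R × (1/T₂ - 1/T₁)
Step 2: ln(k₂/k₁) = ln(2.723e-09/3.851e-03) = ln(7.07089e-07) = -14.1621
Step 3: 1/T₂ - 1/T₁ = 1/200 - 1/312 = 1.794872e-03 K⁻¹
Step 4: Eₐ = -R × ln(k₂/k₁) / (1/T₂ - 1/T₁) = -8.314 × -14.1621 / 1.794872e-03
Step 5: Eₐ = 6.5600e+04 J/mol = 65.6 kJ/mol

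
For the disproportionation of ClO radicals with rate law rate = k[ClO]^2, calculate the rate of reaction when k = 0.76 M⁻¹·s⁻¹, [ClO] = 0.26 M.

0.05138 M/s

Step 1: Identify the rate law: rate = k[ClO]^2
Step 2: Substitute values: rate = 0.76 × (0.26)^2
Step 3: Calculate: rate = 0.76 × 0.0676 = 0.051376 M/s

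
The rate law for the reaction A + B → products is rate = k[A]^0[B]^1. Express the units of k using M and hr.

hr⁻¹

Step 1: Overall order = 0 + 1 = 1.
Step 2: rate has units M·hr⁻¹; [A]^0[B]^1 has units M^1.
Step 3: k = rate/([A]^0[B]^1), so units of k = M^(1-1)·hr⁻¹ = hr⁻¹.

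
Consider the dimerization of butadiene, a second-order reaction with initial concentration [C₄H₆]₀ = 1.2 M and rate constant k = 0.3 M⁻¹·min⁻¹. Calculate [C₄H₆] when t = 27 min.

0.1119 M

Step 1: For a second-order reaction: 1/[C₄H₆] = 1/[C₄H₆]₀ + kt
Step 2: 1/[C₄H₆] = 1/1.2 + 0.3 × 27
Step 3: 1/[C₄H₆] = 0.8333 + 8.1 = 8.933
Step 4: [C₄H₆] = 1/8.933 = 0.1119 M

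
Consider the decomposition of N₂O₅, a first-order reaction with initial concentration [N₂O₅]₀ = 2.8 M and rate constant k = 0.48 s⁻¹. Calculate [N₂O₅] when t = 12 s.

0.008823 M

Step 1: For a first-order reaction: [N₂O₅] = [N₂O₅]₀ × e^(-kt)
Step 2: [N₂O₅] = 2.8 × e^(-0.48 × 12)
Step 3: [N₂O₅] = 2.8 × e^(-5.76)
Step 4: [N₂O₅] = 2.8 × 0.00315111 = 0.008823 M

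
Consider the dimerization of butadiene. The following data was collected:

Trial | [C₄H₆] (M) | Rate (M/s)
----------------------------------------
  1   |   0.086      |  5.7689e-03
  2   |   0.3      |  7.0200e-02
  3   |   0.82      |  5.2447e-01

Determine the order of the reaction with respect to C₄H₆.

second order (2)

Step 1: Compare trials to find order n where rate₂/rate₁ = ([C₄H₆]₂/[C₄H₆]₁)^n
Step 2: rate₂/rate₁ = 7.0200e-02/5.7689e-03 = 12.17
Step 3: [C₄H₆]₂/[C₄H₆]₁ = 0.3/0.086 = 3.488
Step 4: n = ln(12.17)/ln(3.488) = 2.00 ≈ 2
Step 5: The reaction is second order in C₄H₆.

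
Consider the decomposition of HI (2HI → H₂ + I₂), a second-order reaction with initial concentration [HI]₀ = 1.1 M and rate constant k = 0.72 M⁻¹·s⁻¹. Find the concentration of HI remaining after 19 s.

0.06854 M

Step 1: For a second-order reaction: 1/[HI] = 1/[HI]₀ + kt
Step 2: 1/[HI] = 1/1.1 + 0.72 × 19
Step 3: 1/[HI] = 0.9091 + 13.68 = 14.59
Step 4: [HI] = 1/14.59 = 0.06854 M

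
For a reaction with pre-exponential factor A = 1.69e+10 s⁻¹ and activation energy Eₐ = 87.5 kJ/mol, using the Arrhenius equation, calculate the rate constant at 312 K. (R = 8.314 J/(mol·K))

3.79e-05 s⁻¹

Step 1: Use the Arrhenius equation: k = A × exp(-Eₐ/RT)
Step 2: Convert Eₐ to J/mol: 87.5 kJ/mol = 87500 J/mol
Step 3: Calculate the exponent: -Eₐ/(RT) = -87500/(8.314 × 312) = -33.73210
Step 4: k = 1.69e+10 × exp(-33.73210)
Step 5: k = 1.69e+10 × 2.24045e-15 = 3.7864e-05 s⁻¹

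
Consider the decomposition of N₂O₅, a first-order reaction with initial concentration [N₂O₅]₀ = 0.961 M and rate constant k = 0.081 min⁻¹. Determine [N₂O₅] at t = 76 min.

0.002038 M

Step 1: For a first-order reaction: [N₂O₅] = [N₂O₅]₀ × e^(-kt)
Step 2: [N₂O₅] = 0.961 × e^(-0.081 × 76)
Step 3: [N₂O₅] = 0.961 × e^(-6.156)
Step 4: [N₂O₅] = 0.961 × 0.00212072 = 0.002038 M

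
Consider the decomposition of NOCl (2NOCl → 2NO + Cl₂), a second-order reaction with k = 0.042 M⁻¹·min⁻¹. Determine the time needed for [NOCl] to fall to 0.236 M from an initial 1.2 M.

81.05 min

Step 1: For second-order: t = (1/[NOCl] - 1/[NOCl]₀)/k
Step 2: t = (1/0.236 - 1/1.2)/0.042
Step 3: t = (4.237 - 0.8333)/0.042
Step 4: t = 3.404/0.042 = 81.05 min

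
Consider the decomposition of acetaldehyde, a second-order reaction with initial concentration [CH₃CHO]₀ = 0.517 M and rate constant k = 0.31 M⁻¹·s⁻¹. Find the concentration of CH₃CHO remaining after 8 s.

0.2265 M

Step 1: For a second-order reaction: 1/[CH₃CHO] = 1/[CH₃CHO]₀ + kt
Step 2: 1/[CH₃CHO] = 1/0.517 + 0.31 × 8
Step 3: 1/[CH₃CHO] = 1.934 + 2.48 = 4.414
Step 4: [CH₃CHO] = 1/4.414 = 0.2265 M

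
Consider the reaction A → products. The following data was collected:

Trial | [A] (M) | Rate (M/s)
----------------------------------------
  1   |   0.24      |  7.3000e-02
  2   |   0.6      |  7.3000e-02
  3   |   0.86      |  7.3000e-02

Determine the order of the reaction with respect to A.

zeroth order (0)

Step 1: Compare trials - when concentration changes, rate stays constant.
Step 2: rate₂/rate₁ = 7.3000e-02/7.3000e-02 = 1
Step 3: [A]₂/[A]₁ = 0.6/0.24 = 2.5
Step 4: Since rate ratio ≈ (conc ratio)^0, the reaction is zeroth order.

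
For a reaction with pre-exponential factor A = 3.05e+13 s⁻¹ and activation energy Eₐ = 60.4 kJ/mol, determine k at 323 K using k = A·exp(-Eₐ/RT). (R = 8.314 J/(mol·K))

5.20e+03 s⁻¹

Step 1: Use the Arrhenius equation: k = A × exp(-Eₐ/RT)
Step 2: Convert Eₐ to J/mol: 60.4 kJ/mol = 60400 J/mol
Step 3: Calculate the exponent: -Eₐ/(RT) = -60400/(8.314 × 323) = -22.49181
Step 4: k = 3.05e+13 × exp(-22.49181)
Step 5: k = 3.05e+13 × 1.70581e-10 = 5.2027e+03 s⁻¹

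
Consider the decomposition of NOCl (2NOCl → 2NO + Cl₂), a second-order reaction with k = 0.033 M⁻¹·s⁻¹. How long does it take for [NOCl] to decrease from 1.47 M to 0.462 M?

44.98 s

Step 1: For second-order: t = (1/[NOCl] - 1/[NOCl]₀)/k
Step 2: t = (1/0.462 - 1/1.47)/0.033
Step 3: t = (2.165 - 0.6803)/0.033
Step 4: t = 1.484/0.033 = 44.98 s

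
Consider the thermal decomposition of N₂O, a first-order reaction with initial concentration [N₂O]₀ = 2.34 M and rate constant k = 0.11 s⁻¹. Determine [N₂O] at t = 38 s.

0.0358 M

Step 1: For a first-order reaction: [N₂O] = [N₂O]₀ × e^(-kt)
Step 2: [N₂O] = 2.34 × e^(-0.11 × 38)
Step 3: [N₂O] = 2.34 × e^(-4.18)
Step 4: [N₂O] = 2.34 × 0.0152985 = 0.0358 M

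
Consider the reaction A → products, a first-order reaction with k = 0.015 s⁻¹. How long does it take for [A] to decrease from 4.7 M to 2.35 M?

46.21 s

Step 1: For first-order: t = ln([A]₀/[A])/k
Step 2: t = ln(4.7/2.35)/0.015
Step 3: t = ln(2)/0.015
Step 4: t = 0.6931/0.015 = 46.21 s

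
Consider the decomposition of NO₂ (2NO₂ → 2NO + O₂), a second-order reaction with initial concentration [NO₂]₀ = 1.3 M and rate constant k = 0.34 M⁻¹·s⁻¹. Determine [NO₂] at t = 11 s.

0.2218 M

Step 1: For a second-order reaction: 1/[NO₂] = 1/[NO₂]₀ + kt
Step 2: 1/[NO₂] = 1/1.3 + 0.34 × 11
Step 3: 1/[NO₂] = 0.7692 + 3.74 = 4.509
Step 4: [NO₂] = 1/4.509 = 0.2218 M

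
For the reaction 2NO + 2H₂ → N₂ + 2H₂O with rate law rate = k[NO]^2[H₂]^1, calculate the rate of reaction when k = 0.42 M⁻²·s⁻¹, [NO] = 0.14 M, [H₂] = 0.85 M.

0.006997 M/s

Step 1: The rate law is rate = k[NO]^2[H₂]^1
Step 2: Substitute: rate = 0.42 × (0.14)^2 × (0.85)^1
Step 3: rate = 0.42 × 0.0196 × 0.85 = 0.0069972 M/s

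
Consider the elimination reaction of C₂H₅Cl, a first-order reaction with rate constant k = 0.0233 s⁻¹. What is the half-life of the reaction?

29.75 s

Step 1: For a first-order reaction, t₁/₂ = ln(2)/k
Step 2: t₁/₂ = ln(2)/0.0233
Step 3: t₁/₂ = 0.6931/0.0233 = 29.75 s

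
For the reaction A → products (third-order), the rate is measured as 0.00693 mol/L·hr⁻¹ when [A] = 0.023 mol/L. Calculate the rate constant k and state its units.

569.6 (mol/L)⁻²·hr⁻¹

Step 1: rate = k[A]^3, so k = rate / [A]^3.
Step 2: k = 0.00693 / (0.023)^3 = 0.00693 / 1.217e-05.
Step 3: k = 569.6 (mol/L)⁻²·hr⁻¹.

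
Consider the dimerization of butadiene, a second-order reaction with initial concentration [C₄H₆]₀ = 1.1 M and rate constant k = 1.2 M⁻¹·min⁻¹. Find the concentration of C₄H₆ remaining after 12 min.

0.06532 M

Step 1: For a second-order reaction: 1/[C₄H₆] = 1/[C₄H₆]₀ + kt
Step 2: 1/[C₄H₆] = 1/1.1 + 1.2 × 12
Step 3: 1/[C₄H₆] = 0.9091 + 14.4 = 15.31
Step 4: [C₄H₆] = 1/15.31 = 0.06532 M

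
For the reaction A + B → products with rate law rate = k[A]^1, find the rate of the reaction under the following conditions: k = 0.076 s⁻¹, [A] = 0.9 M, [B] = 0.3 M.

0.0684 M/s

Step 1: The rate law is rate = k[A]^1
Step 2: Note that the rate does not depend on [B] (zero order in B).
Step 3: rate = 0.076 × (0.9)^1 = 0.0684 M/s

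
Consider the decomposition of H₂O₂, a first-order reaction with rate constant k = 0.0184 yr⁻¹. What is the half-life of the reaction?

37.67 yr

Step 1: For a first-order reaction, t₁/₂ = ln(2)/k
Step 2: t₁/₂ = ln(2)/0.0184
Step 3: t₁/₂ = 0.6931/0.0184 = 37.67 yr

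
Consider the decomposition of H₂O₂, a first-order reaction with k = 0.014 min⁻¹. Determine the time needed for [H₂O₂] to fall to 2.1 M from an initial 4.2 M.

49.51 min

Step 1: For first-order: t = ln([H₂O₂]₀/[H₂O₂])/k
Step 2: t = ln(4.2/2.1)/0.014
Step 3: t = ln(2)/0.014
Step 4: t = 0.6931/0.014 = 49.51 min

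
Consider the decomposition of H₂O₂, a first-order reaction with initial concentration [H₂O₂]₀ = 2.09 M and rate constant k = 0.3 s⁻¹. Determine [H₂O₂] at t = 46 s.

2.123e-06 M

Step 1: For a first-order reaction: [H₂O₂] = [H₂O₂]₀ × e^(-kt)
Step 2: [H₂O₂] = 2.09 × e^(-0.3 × 46)
Step 3: [H₂O₂] = 2.09 × e^(-13.8)
Step 4: [H₂O₂] = 2.09 × 1.01563e-06 = 2.123e-06 M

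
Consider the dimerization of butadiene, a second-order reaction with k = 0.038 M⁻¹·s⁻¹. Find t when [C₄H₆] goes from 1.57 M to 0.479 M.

38.18 s

Step 1: For second-order: t = (1/[C₄H₆] - 1/[C₄H₆]₀)/k
Step 2: t = (1/0.479 - 1/1.57)/0.038
Step 3: t = (2.088 - 0.6369)/0.038
Step 4: t = 1.451/0.038 = 38.18 s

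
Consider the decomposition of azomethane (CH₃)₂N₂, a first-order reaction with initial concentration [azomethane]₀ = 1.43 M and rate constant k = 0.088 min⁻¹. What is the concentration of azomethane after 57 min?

0.009482 M

Step 1: For a first-order reaction: [azomethane] = [azomethane]₀ × e^(-kt)
Step 2: [azomethane] = 1.43 × e^(-0.088 × 57)
Step 3: [azomethane] = 1.43 × e^(-5.016)
Step 4: [azomethane] = 1.43 × 0.006631 = 0.009482 M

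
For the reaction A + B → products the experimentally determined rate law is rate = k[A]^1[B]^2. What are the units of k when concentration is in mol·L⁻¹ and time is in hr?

(mol·L⁻¹)⁻²·hr⁻¹

Step 1: Overall order = 1 + 2 = 3.
Step 2: rate has units mol·L⁻¹·hr⁻¹; [A]^1[B]^2 has units (mol·L⁻¹)^3.
Step 3: k = rate/([A]^1[B]^2), so units of k = (mol·L⁻¹)^(1-3)·hr⁻¹ = (mol·L⁻¹)⁻²·hr⁻¹.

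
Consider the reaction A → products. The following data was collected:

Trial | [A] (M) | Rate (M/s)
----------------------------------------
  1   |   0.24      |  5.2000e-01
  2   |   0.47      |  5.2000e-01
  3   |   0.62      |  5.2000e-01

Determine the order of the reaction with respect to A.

zeroth order (0)

Step 1: Compare trials - when concentration changes, rate stays constant.
Step 2: rate₂/rate₁ = 5.2000e-01/5.2000e-01 = 1
Step 3: [A]₂/[A]₁ = 0.47/0.24 = 1.958
Step 4: Since rate ratio ≈ (conc ratio)^0, the reaction is zeroth order.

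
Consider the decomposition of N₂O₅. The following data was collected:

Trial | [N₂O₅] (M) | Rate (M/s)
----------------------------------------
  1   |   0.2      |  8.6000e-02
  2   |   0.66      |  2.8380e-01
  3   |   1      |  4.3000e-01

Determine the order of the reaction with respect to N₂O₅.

first order (1)

Step 1: Compare trials to find order n where rate₂/rate₁ = ([N₂O₅]₂/[N₂O₅]₁)^n
Step 2: rate₂/rate₁ = 2.8380e-01/8.6000e-02 = 3.3
Step 3: [N₂O₅]₂/[N₂O₅]₁ = 0.66/0.2 = 3.3
Step 4: n = ln(3.3)/ln(3.3) = 1.00 ≈ 1
Step 5: The reaction is first order in N₂O₅.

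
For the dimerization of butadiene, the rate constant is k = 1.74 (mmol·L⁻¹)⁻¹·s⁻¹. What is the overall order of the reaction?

second order (2)

Step 1: The units of k for an nth-order reaction are (concentration)^(1-n)·(time)⁻¹.
Step 2: Here k has units (mmol·L⁻¹)⁻¹·s⁻¹, so the concentration exponent is -1.
Step 3: 1 - n = -1 ⇒ n = 2. The reaction is second order.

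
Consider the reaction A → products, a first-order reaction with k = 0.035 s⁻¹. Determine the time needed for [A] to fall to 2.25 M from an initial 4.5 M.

19.8 s

Step 1: For first-order: t = ln([A]₀/[A])/k
Step 2: t = ln(4.5/2.25)/0.035
Step 3: t = ln(2)/0.035
Step 4: t = 0.6931/0.035 = 19.8 s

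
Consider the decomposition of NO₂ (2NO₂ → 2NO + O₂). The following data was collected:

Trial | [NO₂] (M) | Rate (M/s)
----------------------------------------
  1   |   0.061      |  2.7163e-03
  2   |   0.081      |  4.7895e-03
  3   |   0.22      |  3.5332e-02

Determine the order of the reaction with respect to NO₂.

second order (2)

Step 1: Compare trials to find order n where rate₂/rate₁ = ([NO₂]₂/[NO₂]₁)^n
Step 2: rate₂/rate₁ = 4.7895e-03/2.7163e-03 = 1.763
Step 3: [NO₂]₂/[NO₂]₁ = 0.081/0.061 = 1.328
Step 4: n = ln(1.763)/ln(1.328) = 2.00 ≈ 2
Step 5: The reaction is second order in NO₂.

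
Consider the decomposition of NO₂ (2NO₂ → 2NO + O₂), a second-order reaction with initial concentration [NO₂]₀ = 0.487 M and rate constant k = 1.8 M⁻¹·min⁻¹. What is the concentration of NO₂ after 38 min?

0.01419 M

Step 1: For a second-order reaction: 1/[NO₂] = 1/[NO₂]₀ + kt
Step 2: 1/[NO₂] = 1/0.487 + 1.8 × 38
Step 3: 1/[NO₂] = 2.053 + 68.4 = 70.45
Step 4: [NO₂] = 1/70.45 = 0.01419 M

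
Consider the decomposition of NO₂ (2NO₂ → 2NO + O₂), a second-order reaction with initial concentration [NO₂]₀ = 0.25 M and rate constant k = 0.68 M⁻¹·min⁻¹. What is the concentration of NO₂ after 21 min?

0.0547 M

Step 1: For a second-order reaction: 1/[NO₂] = 1/[NO₂]₀ + kt
Step 2: 1/[NO₂] = 1/0.25 + 0.68 × 21
Step 3: 1/[NO₂] = 4 + 14.28 = 18.28
Step 4: [NO₂] = 1/18.28 = 0.0547 M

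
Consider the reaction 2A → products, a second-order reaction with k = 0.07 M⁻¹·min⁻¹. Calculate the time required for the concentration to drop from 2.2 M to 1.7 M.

1.91 min

Step 1: For second-order: t = (1/[A] - 1/[A]₀)/k
Step 2: t = (1/1.7 - 1/2.2)/0.07
Step 3: t = (0.5882 - 0.4545)/0.07
Step 4: t = 0.1337/0.07 = 1.91 min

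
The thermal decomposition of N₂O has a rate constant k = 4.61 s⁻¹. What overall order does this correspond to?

first order (1)

Step 1: The units of k for an nth-order reaction are (concentration)^(1-n)·(time)⁻¹.
Step 2: Here k has units s⁻¹, so the concentration exponent is 0.
Step 3: 1 - n = 0 ⇒ n = 1. The reaction is first order.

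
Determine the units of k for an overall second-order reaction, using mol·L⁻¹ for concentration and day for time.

(mol·L⁻¹)⁻¹·day⁻¹

Step 1: For overall order n, rate = k × (concentration)^n.
Step 2: Rate has units mol·L⁻¹·day⁻¹; concentration term has units (mol·L⁻¹)^2.
Step 3: k = rate / (concentration)^n, so units of k = (mol·L⁻¹)^(1-2)·day⁻¹ = (mol·L⁻¹)⁻¹·day⁻¹.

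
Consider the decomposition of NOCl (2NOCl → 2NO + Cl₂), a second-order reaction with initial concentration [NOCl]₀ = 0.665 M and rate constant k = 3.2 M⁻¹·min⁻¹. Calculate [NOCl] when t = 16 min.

0.01897 M

Step 1: For a second-order reaction: 1/[NOCl] = 1/[NOCl]₀ + kt
Step 2: 1/[NOCl] = 1/0.665 + 3.2 × 16
Step 3: 1/[NOCl] = 1.504 + 51.2 = 52.7
Step 4: [NOCl] = 1/52.7 = 0.01897 M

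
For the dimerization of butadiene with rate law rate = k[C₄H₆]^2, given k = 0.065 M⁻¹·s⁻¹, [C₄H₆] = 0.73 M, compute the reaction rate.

0.03464 M/s

Step 1: Identify the rate law: rate = k[C₄H₆]^2
Step 2: Substitute values: rate = 0.065 × (0.73)^2
Step 3: Calculate: rate = 0.065 × 0.5329 = 0.0346385 M/s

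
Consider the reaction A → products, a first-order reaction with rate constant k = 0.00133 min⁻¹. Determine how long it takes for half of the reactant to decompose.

521.2 min

Step 1: For a first-order reaction, t₁/₂ = ln(2)/k
Step 2: t₁/₂ = ln(2)/0.00133
Step 3: t₁/₂ = 0.6931/0.00133 = 521.2 min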